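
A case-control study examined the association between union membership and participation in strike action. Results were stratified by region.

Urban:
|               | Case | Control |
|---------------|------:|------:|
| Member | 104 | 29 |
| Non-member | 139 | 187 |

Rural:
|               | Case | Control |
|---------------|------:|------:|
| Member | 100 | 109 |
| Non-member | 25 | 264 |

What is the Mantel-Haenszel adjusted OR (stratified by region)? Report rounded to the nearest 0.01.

OR_MH = Σ(aᵢdᵢ/nᵢ) / Σ(bᵢcᵢ/nᵢ), where nᵢ is the stratum total.
Stratum 1 (Urban): n = 459; a·d/n = 104·187/459 = 42.3704; b·c/n = 29·139/459 = 8.7821
Stratum 2 (Rural): n = 498; a·d/n = 100·264/498 = 53.0120; b·c/n = 109·25/498 = 5.4719
OR_MH = (42.3704 + 53.0120) / (8.7821 + 5.4719) = 95.3824 / 14.2540 = 6.69161

6.69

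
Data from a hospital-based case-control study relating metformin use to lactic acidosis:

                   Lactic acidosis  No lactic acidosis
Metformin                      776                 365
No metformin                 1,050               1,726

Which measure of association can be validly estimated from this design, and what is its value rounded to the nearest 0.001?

3.495

Cells: a = 776, b = 365, c = 1050, d = 1726.
This is a hospital-based case-control study: participants were sampled on outcome status, so risks in the source population cannot be estimated directly — relative risk is not valid here. The odds ratio is the appropriate measure.
OR = (a·d)/(b·c) = (776 × 1726) / (365 × 1050) = 1339376 / 383250 = 3.49478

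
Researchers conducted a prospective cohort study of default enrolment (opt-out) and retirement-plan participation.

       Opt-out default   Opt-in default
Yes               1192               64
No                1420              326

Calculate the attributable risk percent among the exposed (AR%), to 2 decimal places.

64.04

Reading the table with exposure as columns: a = 1192 (Opt-out default, case), b = 1420 (Opt-out default, non-case), c = 64 (Opt-in default, case), d = 326.
Risk in exposed = 1192/2612 = 0.45636; risk in unexposed = 64/390 = 0.16410.
RR = 0.45636/0.16410 = 2.78092
AR% = (RR − 1)/RR × 100 = (2.78092 − 1)/2.78092 × 100 = 64.0406%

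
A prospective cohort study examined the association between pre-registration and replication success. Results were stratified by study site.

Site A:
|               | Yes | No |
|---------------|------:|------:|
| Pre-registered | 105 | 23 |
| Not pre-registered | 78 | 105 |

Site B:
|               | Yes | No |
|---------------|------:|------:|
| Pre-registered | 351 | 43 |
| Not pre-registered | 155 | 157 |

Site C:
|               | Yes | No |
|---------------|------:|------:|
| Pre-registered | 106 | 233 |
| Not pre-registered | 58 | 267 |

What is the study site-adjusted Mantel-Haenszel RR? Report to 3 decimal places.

RR_MH = Σ(aᵢ·n₀ᵢ/nᵢ) / Σ(cᵢ·n₁ᵢ/nᵢ), with n₁ᵢ = aᵢ+bᵢ (exposed), n₀ᵢ = cᵢ+dᵢ (unexposed), nᵢ = n₁ᵢ+n₀ᵢ.
Stratum 1 (Site A): n₁ = 128, n₀ = 183, n = 311; a·n₀/n = 105·183/311 = 61.7846; c·n₁/n = 78·128/311 = 32.1029
Stratum 2 (Site B): n₁ = 394, n₀ = 312, n = 706; a·n₀/n = 351·312/706 = 155.1161; c·n₁/n = 155·394/706 = 86.5014
Stratum 3 (Site C): n₁ = 339, n₀ = 325, n = 664; a·n₀/n = 106·325/664 = 51.8825; c·n₁/n = 58·339/664 = 29.6114
RR_MH = (61.7846 + 155.1161 + 51.8825) / (32.1029 + 86.5014 + 29.6114) = 268.7832 / 148.2158 = 1.81346

1.813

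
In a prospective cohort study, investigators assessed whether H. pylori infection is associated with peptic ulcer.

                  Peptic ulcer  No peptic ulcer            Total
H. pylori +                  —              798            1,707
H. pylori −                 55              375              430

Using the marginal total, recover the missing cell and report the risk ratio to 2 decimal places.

The missing cell is in the exposed row: 1707 − 798 = 909.
So a = 909, b = 798, c = 55, d = 375.
RR = [a/(a+b)] / [c/(c+d)] = (909/1707) / (55/430) = 0.53251/0.12791 = 4.16328

4.16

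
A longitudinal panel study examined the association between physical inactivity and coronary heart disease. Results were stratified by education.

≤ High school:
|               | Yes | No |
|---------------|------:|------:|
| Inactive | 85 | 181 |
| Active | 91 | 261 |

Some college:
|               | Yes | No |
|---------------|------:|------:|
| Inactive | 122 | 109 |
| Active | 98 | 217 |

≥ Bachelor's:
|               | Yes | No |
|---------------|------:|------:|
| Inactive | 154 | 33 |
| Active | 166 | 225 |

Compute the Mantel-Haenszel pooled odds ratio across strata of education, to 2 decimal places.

2.59

OR_MH = Σ(aᵢdᵢ/nᵢ) / Σ(bᵢcᵢ/nᵢ), where nᵢ is the stratum total.
Stratum 1 (≤ High school): n = 618; a·d/n = 85·261/618 = 35.8981; b·c/n = 181·91/618 = 26.6521
Stratum 2 (Some college): n = 546; a·d/n = 122·217/546 = 48.4872; b·c/n = 109·98/546 = 19.5641
Stratum 3 (≥ Bachelor's): n = 578; a·d/n = 154·225/578 = 59.9481; b·c/n = 33·166/578 = 9.4775
OR_MH = (35.8981 + 48.4872 + 59.9481) / (26.6521 + 19.5641 + 9.4775) = 144.3333 / 55.6937 = 2.59156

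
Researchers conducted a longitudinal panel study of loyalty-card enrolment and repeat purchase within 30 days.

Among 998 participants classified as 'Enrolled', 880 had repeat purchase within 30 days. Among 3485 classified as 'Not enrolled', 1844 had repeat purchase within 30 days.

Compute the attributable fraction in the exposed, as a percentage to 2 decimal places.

39.99

From the description: a = 880, b = 118, c = 1844, d = 1641.
Risk in exposed = 880/998 = 0.88176; risk in unexposed = 1844/3485 = 0.52912.
RR = 0.88176/0.52912 = 1.66646
AR% = (RR − 1)/RR × 100 = (1.66646 − 1)/1.66646 × 100 = 39.9924%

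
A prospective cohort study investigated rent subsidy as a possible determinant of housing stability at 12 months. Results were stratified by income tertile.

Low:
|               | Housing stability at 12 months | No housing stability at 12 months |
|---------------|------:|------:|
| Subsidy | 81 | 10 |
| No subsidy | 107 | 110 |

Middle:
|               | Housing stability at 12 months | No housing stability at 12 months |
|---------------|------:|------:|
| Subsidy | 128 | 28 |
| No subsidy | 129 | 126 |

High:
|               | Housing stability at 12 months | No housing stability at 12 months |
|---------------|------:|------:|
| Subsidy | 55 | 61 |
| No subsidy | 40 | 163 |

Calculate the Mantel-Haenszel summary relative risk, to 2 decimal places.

1.80

RR_MH = Σ(aᵢ·n₀ᵢ/nᵢ) / Σ(cᵢ·n₁ᵢ/nᵢ), with n₁ᵢ = aᵢ+bᵢ (exposed), n₀ᵢ = cᵢ+dᵢ (unexposed), nᵢ = n₁ᵢ+n₀ᵢ.
Stratum 1 (Low): n₁ = 91, n₀ = 217, n = 308; a·n₀/n = 81·217/308 = 57.0682; c·n₁/n = 107·91/308 = 31.6136
Stratum 2 (Middle): n₁ = 156, n₀ = 255, n = 411; a·n₀/n = 128·255/411 = 79.4161; c·n₁/n = 129·156/411 = 48.9635
Stratum 3 (High): n₁ = 116, n₀ = 203, n = 319; a·n₀/n = 55·203/319 = 35.0000; c·n₁/n = 40·116/319 = 14.5455
RR_MH = (57.0682 + 79.4161 + 35.0000) / (31.6136 + 48.9635 + 14.5455) = 171.4842 / 95.1226 = 1.80277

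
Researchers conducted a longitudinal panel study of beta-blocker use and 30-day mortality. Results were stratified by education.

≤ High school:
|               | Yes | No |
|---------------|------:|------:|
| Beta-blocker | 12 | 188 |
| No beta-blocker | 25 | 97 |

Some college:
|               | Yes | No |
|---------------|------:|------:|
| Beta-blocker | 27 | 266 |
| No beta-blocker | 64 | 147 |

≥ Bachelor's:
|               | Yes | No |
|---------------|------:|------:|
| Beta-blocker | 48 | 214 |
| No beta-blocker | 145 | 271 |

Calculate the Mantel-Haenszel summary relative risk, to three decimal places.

RR_MH = Σ(aᵢ·n₀ᵢ/nᵢ) / Σ(cᵢ·n₁ᵢ/nᵢ), with n₁ᵢ = aᵢ+bᵢ (exposed), n₀ᵢ = cᵢ+dᵢ (unexposed), nᵢ = n₁ᵢ+n₀ᵢ.
Stratum 1 (≤ High school): n₁ = 200, n₀ = 122, n = 322; a·n₀/n = 12·122/322 = 4.5466; c·n₁/n = 25·200/322 = 15.5280
Stratum 2 (Some college): n₁ = 293, n₀ = 211, n = 504; a·n₀/n = 27·211/504 = 11.3036; c·n₁/n = 64·293/504 = 37.2063
Stratum 3 (≥ Bachelor's): n₁ = 262, n₀ = 416, n = 678; a·n₀/n = 48·416/678 = 29.4513; c·n₁/n = 145·262/678 = 56.0324
RR_MH = (4.5466 + 11.3036 + 29.4513) / (15.5280 + 37.2063 + 56.0324) = 45.3015 / 108.7667 = 0.41650

0.417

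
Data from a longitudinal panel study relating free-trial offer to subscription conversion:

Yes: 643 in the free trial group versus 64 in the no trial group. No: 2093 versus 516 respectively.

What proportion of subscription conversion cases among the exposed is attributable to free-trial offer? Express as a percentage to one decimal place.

53.0

From the description: a = 643, b = 2093, c = 64, d = 516.
Risk in exposed = 643/2736 = 0.23501; risk in unexposed = 64/580 = 0.11034.
RR = 0.23501/0.11034 = 2.12982
AR% = (RR − 1)/RR × 100 = (2.12982 − 1)/2.12982 × 100 = 53.0477%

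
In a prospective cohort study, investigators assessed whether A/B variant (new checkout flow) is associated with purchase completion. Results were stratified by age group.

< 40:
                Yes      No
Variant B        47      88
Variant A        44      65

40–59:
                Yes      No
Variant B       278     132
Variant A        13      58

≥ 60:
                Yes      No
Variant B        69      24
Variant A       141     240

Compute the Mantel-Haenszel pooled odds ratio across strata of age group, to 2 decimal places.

OR_MH = Σ(aᵢdᵢ/nᵢ) / Σ(bᵢcᵢ/nᵢ), where nᵢ is the stratum total.
Stratum 1 (< 40): n = 244; a·d/n = 47·65/244 = 12.5205; b·c/n = 88·44/244 = 15.8689
Stratum 2 (40–59): n = 481; a·d/n = 278·58/481 = 33.5218; b·c/n = 132·13/481 = 3.5676
Stratum 3 (≥ 60): n = 474; a·d/n = 69·240/474 = 34.9367; b·c/n = 24·141/474 = 7.1392
OR_MH = (12.5205 + 33.5218 + 34.9367) / (15.8689 + 3.5676 + 7.1392) = 80.9790 / 26.5757 = 3.04711

3.05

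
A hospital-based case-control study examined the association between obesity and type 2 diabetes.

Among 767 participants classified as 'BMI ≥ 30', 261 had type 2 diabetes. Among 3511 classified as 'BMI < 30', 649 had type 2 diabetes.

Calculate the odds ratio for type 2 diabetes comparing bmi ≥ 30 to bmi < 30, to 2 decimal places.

From the description: a = 261, b = 506, c = 649, d = 2862.
OR = (a·d)/(b·c) = (261 × 2862) / (506 × 649) = 746982 / 328394 = 2.27465
The odds of type 2 diabetes are about 2.27 times as high in the bmi ≥ 30 group.

2.27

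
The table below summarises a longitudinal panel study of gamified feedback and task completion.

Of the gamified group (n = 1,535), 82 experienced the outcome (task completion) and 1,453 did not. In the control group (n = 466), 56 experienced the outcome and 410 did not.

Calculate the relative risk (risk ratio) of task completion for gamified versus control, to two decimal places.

0.44

From the description: a = 82, b = 1453, c = 56, d = 410.
Risk in exposed = 82/1535 = 0.05342; risk in unexposed = 56/466 = 0.12017.
RR = 0.05342 / 0.12017 = 0.44453
The risk is 56% lower among the exposed than among the unexposed.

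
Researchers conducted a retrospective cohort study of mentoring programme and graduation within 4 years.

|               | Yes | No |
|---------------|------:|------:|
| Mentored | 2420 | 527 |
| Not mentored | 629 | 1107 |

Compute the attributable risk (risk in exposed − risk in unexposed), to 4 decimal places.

0.4588

Cells: a = 2420, b = 527, c = 629, d = 1107.
Risk in exposed = 2420/2947 = 0.821174; risk in unexposed = 629/1736 = 0.362327.
Risk difference = 0.821174 − 0.362327 = 0.458847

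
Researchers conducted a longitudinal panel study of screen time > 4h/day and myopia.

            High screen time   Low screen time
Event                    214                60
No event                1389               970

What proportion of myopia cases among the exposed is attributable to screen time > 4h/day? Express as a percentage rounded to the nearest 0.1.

Reading the table with exposure as columns: a = 214 (High screen time, case), b = 1389 (High screen time, non-case), c = 60 (Low screen time, case), d = 970.
Risk in exposed = 214/1603 = 0.13350; risk in unexposed = 60/1030 = 0.05825.
RR = 0.13350/0.05825 = 2.29174
AR% = (RR − 1)/RR × 100 = (2.29174 − 1)/2.29174 × 100 = 56.3651%

56.4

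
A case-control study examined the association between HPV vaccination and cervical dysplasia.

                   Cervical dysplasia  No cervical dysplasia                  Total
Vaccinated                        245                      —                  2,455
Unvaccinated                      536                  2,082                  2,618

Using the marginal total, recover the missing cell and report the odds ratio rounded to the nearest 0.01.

0.43

The missing cell is in the exposed row: 2455 − 245 = 2210.
So a = 245, b = 2210, c = 536, d = 2082.
OR = (a·d)/(b·c) = (245 × 2082) / (2210 × 536) = 510090 / 1184560 = 0.43062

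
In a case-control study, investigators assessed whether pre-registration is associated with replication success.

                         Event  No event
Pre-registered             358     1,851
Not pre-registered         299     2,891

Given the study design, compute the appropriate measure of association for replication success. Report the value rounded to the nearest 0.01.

Cells: a = 358, b = 1851, c = 299, d = 2891.
This is a case-control study: participants were sampled on outcome status, so risks in the source population cannot be estimated directly — relative risk is not valid here. The odds ratio is the appropriate measure.
OR = (a·d)/(b·c) = (358 × 2891) / (1851 × 299) = 1034978 / 553449 = 1.87005

1.87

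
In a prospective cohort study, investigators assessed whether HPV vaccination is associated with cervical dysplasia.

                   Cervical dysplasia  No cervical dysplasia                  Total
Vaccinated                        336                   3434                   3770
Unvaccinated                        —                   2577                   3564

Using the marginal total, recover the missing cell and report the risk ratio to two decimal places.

The missing cell is in the unexposed row: 3564 − 2577 = 987.
So a = 336, b = 3434, c = 987, d = 2577.
RR = [a/(a+b)] / [c/(c+d)] = (336/3770) / (987/3564) = 0.08912/0.27694 = 0.32182

0.32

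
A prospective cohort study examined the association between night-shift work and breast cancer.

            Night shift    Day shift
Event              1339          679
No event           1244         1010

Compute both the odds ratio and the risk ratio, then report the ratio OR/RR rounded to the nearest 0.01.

1.24

Reading the table with exposure as columns: a = 1339 (Night shift, case), b = 1244 (Night shift, non-case), c = 679 (Day shift, case), d = 1010.
OR = (1339·1010)/(1244·679) = 1352390/844676 = 1.60108
Risk in exposed = 1339/2583 = 0.51839; risk in unexposed = 679/1689 = 0.40201; RR = 1.28948
OR/RR = 1.60108 / 1.28948 = 1.24164
The outcome is not rare, so the OR lies further from 1 than the RR.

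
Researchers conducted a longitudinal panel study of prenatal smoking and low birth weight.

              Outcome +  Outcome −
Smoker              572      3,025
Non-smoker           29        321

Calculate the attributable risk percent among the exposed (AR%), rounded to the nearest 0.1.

Cells: a = 572, b = 3025, c = 29, d = 321.
Risk in exposed = 572/3597 = 0.15902; risk in unexposed = 29/350 = 0.08286.
RR = 0.15902/0.08286 = 1.91922
AR% = (RR − 1)/RR × 100 = (1.91922 − 1)/1.91922 × 100 = 47.8956%

47.9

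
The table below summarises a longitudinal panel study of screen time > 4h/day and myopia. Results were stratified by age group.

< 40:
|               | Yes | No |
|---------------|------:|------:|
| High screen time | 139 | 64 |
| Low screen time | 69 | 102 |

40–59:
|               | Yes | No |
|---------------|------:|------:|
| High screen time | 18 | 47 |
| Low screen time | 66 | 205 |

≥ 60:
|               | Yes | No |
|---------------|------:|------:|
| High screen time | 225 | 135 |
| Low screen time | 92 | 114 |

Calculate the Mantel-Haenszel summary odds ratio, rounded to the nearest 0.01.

OR_MH = Σ(aᵢdᵢ/nᵢ) / Σ(bᵢcᵢ/nᵢ), where nᵢ is the stratum total.
Stratum 1 (< 40): n = 374; a·d/n = 139·102/374 = 37.9091; b·c/n = 64·69/374 = 11.8075
Stratum 2 (40–59): n = 336; a·d/n = 18·205/336 = 10.9821; b·c/n = 47·66/336 = 9.2321
Stratum 3 (≥ 60): n = 566; a·d/n = 225·114/566 = 45.3180; b·c/n = 135·92/566 = 21.9435
OR_MH = (37.9091 + 10.9821 + 45.3180) / (11.8075 + 9.2321 + 21.9435) = 94.2093 / 42.9831 = 2.19177

2.19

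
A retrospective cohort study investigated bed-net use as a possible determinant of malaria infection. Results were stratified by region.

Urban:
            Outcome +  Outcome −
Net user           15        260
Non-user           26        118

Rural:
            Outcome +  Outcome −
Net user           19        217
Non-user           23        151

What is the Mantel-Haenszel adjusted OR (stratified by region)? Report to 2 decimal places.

OR_MH = Σ(aᵢdᵢ/nᵢ) / Σ(bᵢcᵢ/nᵢ), where nᵢ is the stratum total.
Stratum 1 (Urban): n = 419; a·d/n = 15·118/419 = 4.2243; b·c/n = 260·26/419 = 16.1337
Stratum 2 (Rural): n = 410; a·d/n = 19·151/410 = 6.9976; b·c/n = 217·23/410 = 12.1732
OR_MH = (4.2243 + 6.9976) / (16.1337 + 12.1732) = 11.2219 / 28.3068 = 0.39644

0.40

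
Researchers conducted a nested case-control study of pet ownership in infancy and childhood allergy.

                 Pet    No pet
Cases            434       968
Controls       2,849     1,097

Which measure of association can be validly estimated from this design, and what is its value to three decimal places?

Reading the table with exposure as columns: a = 434 (Pet, case), b = 2849 (Pet, non-case), c = 968 (No pet, case), d = 1097.
This is a nested case-control study: participants were sampled on outcome status, so risks in the source population cannot be estimated directly — relative risk is not valid here. The odds ratio is the appropriate measure.
OR = (a·d)/(b·c) = (434 × 1097) / (2849 × 968) = 476098 / 2757832 = 0.17263

0.173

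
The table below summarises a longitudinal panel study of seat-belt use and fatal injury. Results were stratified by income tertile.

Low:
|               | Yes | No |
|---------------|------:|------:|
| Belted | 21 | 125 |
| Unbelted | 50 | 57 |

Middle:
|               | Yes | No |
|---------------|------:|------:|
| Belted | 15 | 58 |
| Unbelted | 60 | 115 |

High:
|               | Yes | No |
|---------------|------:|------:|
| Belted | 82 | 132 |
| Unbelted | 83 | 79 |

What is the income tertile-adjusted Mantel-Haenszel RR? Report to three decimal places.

0.584

RR_MH = Σ(aᵢ·n₀ᵢ/nᵢ) / Σ(cᵢ·n₁ᵢ/nᵢ), with n₁ᵢ = aᵢ+bᵢ (exposed), n₀ᵢ = cᵢ+dᵢ (unexposed), nᵢ = n₁ᵢ+n₀ᵢ.
Stratum 1 (Low): n₁ = 146, n₀ = 107, n = 253; a·n₀/n = 21·107/253 = 8.8814; c·n₁/n = 50·146/253 = 28.8538
Stratum 2 (Middle): n₁ = 73, n₀ = 175, n = 248; a·n₀/n = 15·175/248 = 10.5847; c·n₁/n = 60·73/248 = 17.6613
Stratum 3 (High): n₁ = 214, n₀ = 162, n = 376; a·n₀/n = 82·162/376 = 35.3298; c·n₁/n = 83·214/376 = 47.2394
RR_MH = (8.8814 + 10.5847 + 35.3298) / (28.8538 + 17.6613 + 47.2394) = 54.7959 / 93.7544 = 0.58446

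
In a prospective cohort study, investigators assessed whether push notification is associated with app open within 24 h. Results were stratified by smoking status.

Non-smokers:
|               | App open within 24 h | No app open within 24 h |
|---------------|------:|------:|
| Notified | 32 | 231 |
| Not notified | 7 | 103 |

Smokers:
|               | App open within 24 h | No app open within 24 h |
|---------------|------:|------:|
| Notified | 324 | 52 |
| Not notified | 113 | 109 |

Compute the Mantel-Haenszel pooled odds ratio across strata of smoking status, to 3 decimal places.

4.794

OR_MH = Σ(aᵢdᵢ/nᵢ) / Σ(bᵢcᵢ/nᵢ), where nᵢ is the stratum total.
Stratum 1 (Non-smokers): n = 373; a·d/n = 32·103/373 = 8.8365; b·c/n = 231·7/373 = 4.3351
Stratum 2 (Smokers): n = 598; a·d/n = 324·109/598 = 59.0569; b·c/n = 52·113/598 = 9.8261
OR_MH = (8.8365 + 59.0569) / (4.3351 + 9.8261) = 67.8933 / 14.1612 = 4.79432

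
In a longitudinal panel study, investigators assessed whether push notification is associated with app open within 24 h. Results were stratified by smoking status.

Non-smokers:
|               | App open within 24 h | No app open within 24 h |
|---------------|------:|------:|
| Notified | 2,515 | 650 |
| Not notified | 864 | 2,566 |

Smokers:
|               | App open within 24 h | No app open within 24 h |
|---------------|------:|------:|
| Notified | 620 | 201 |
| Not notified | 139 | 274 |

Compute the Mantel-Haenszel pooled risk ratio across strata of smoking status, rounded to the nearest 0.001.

RR_MH = Σ(aᵢ·n₀ᵢ/nᵢ) / Σ(cᵢ·n₁ᵢ/nᵢ), with n₁ᵢ = aᵢ+bᵢ (exposed), n₀ᵢ = cᵢ+dᵢ (unexposed), nᵢ = n₁ᵢ+n₀ᵢ.
Stratum 1 (Non-smokers): n₁ = 3165, n₀ = 3430, n = 6595; a·n₀/n = 2515·3430/6595 = 1308.0288; c·n₁/n = 864·3165/6595 = 414.6414
Stratum 2 (Smokers): n₁ = 821, n₀ = 413, n = 1234; a·n₀/n = 620·413/1234 = 207.5041; c·n₁/n = 139·821/1234 = 92.4789
RR_MH = (1308.0288 + 207.5041) / (414.6414 + 92.4789) = 1515.5329 / 507.1203 = 2.98851

2.989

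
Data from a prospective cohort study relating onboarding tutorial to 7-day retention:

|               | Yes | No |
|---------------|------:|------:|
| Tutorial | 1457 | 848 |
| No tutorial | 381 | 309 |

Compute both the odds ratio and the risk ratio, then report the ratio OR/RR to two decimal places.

Cells: a = 1457, b = 848, c = 381, d = 309.
OR = (1457·309)/(848·381) = 450213/323088 = 1.39347
Risk in exposed = 1457/2305 = 0.63210; risk in unexposed = 381/690 = 0.55217; RR = 1.14476
OR/RR = 1.39347 / 1.14476 = 1.21726
The outcome is not rare, so the OR lies further from 1 than the RR.

1.22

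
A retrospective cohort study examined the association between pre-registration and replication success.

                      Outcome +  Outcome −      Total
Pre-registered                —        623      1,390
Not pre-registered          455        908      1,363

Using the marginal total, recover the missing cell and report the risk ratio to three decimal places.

The missing cell is in the exposed row: 1390 − 623 = 767.
So a = 767, b = 623, c = 455, d = 908.
RR = [a/(a+b)] / [c/(c+d)] = (767/1390) / (455/1363) = 0.55180/0.33382 = 1.65297

1.653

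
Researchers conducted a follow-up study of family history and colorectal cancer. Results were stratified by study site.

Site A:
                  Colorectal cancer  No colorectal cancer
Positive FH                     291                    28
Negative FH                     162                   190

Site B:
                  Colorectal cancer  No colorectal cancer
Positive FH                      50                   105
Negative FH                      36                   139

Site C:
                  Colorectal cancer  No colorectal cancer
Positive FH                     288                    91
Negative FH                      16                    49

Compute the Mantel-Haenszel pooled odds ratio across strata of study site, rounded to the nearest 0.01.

6.29

OR_MH = Σ(aᵢdᵢ/nᵢ) / Σ(bᵢcᵢ/nᵢ), where nᵢ is the stratum total.
Stratum 1 (Site A): n = 671; a·d/n = 291·190/671 = 82.3994; b·c/n = 28·162/671 = 6.7601
Stratum 2 (Site B): n = 330; a·d/n = 50·139/330 = 21.0606; b·c/n = 105·36/330 = 11.4545
Stratum 3 (Site C): n = 444; a·d/n = 288·49/444 = 31.7838; b·c/n = 91·16/444 = 3.2793
OR_MH = (82.3994 + 21.0606 + 31.7838) / (6.7601 + 11.4545 + 3.2793) = 135.2438 / 21.4939 = 6.29220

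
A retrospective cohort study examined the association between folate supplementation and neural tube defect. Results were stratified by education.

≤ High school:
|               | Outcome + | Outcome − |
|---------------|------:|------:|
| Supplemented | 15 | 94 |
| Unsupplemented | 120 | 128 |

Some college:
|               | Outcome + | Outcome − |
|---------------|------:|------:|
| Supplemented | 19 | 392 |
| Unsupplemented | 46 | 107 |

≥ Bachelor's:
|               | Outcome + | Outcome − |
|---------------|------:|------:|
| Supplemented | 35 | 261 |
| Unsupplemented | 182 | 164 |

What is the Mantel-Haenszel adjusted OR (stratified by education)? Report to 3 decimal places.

0.130

OR_MH = Σ(aᵢdᵢ/nᵢ) / Σ(bᵢcᵢ/nᵢ), where nᵢ is the stratum total.
Stratum 1 (≤ High school): n = 357; a·d/n = 15·128/357 = 5.3782; b·c/n = 94·120/357 = 31.5966
Stratum 2 (Some college): n = 564; a·d/n = 19·107/564 = 3.6046; b·c/n = 392·46/564 = 31.9716
Stratum 3 (≥ Bachelor's): n = 642; a·d/n = 35·164/642 = 8.9408; b·c/n = 261·182/642 = 73.9907
OR_MH = (5.3782 + 3.6046 + 8.9408) / (31.5966 + 31.9716 + 73.9907) = 17.9236 / 137.5589 = 0.13030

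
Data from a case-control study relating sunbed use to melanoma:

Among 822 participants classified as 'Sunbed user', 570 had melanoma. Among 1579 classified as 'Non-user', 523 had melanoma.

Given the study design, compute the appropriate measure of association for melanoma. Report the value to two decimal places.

From the description: a = 570, b = 252, c = 523, d = 1056.
This is a case-control study: participants were sampled on outcome status, so risks in the source population cannot be estimated directly — relative risk is not valid here. The odds ratio is the appropriate measure.
OR = (a·d)/(b·c) = (570 × 1056) / (252 × 523) = 601920 / 131796 = 4.56706

4.57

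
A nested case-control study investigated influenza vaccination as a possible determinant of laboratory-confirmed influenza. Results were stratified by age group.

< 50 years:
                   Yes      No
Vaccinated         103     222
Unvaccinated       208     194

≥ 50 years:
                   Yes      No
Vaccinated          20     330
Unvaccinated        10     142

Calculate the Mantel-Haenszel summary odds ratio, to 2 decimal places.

0.47

OR_MH = Σ(aᵢdᵢ/nᵢ) / Σ(bᵢcᵢ/nᵢ), where nᵢ is the stratum total.
Stratum 1 (< 50 years): n = 727; a·d/n = 103·194/727 = 27.4856; b·c/n = 222·208/727 = 63.5158
Stratum 2 (≥ 50 years): n = 502; a·d/n = 20·142/502 = 5.6574; b·c/n = 330·10/502 = 6.5737
OR_MH = (27.4856 + 5.6574) / (63.5158 + 6.5737) = 33.1429 / 70.0895 = 0.47287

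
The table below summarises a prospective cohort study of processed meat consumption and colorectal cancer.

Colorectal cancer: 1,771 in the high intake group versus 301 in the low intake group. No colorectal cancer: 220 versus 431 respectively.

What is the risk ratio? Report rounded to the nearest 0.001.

From the description: a = 1771, b = 220, c = 301, d = 431.
Risk in exposed = 1771/1991 = 0.88950; risk in unexposed = 301/732 = 0.41120.
RR = 0.88950 / 0.41120 = 2.16318
The risk among the exposed is 2.16 times that among the unexposed.

2.163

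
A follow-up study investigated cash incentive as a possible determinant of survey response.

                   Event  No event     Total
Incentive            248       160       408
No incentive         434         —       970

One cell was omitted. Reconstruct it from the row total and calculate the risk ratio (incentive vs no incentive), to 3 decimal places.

The missing cell is in the unexposed row: 970 − 434 = 536.
So a = 248, b = 160, c = 434, d = 536.
RR = [a/(a+b)] / [c/(c+d)] = (248/408) / (434/970) = 0.60784/0.44742 = 1.35854

1.359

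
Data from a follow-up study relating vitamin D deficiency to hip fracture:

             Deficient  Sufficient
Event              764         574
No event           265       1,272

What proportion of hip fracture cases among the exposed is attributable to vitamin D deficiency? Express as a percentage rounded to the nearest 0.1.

58.1

Reading the table with exposure as columns: a = 764 (Deficient, case), b = 265 (Deficient, non-case), c = 574 (Sufficient, case), d = 1272.
Risk in exposed = 764/1029 = 0.74247; risk in unexposed = 574/1846 = 0.31094.
RR = 0.74247/0.31094 = 2.38780
AR% = (RR − 1)/RR × 100 = (2.38780 − 1)/2.38780 × 100 = 58.1204%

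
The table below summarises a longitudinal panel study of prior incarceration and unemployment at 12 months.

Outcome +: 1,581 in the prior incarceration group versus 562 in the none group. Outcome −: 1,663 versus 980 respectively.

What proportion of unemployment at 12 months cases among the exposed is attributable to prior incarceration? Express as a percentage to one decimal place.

25.2

From the description: a = 1581, b = 1663, c = 562, d = 980.
Risk in exposed = 1581/3244 = 0.48736; risk in unexposed = 562/1542 = 0.36446.
RR = 0.48736/0.36446 = 1.33721
AR% = (RR − 1)/RR × 100 = (1.33721 − 1)/1.33721 × 100 = 25.2173%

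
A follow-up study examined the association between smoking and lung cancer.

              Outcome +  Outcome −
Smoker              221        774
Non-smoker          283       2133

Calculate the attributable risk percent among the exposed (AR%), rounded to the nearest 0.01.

47.26

Cells: a = 221, b = 774, c = 283, d = 2133.
Risk in exposed = 221/995 = 0.22211; risk in unexposed = 283/2416 = 0.11714.
RR = 0.22211/0.11714 = 1.89618
AR% = (RR − 1)/RR × 100 = (1.89618 − 1)/1.89618 × 100 = 47.2624%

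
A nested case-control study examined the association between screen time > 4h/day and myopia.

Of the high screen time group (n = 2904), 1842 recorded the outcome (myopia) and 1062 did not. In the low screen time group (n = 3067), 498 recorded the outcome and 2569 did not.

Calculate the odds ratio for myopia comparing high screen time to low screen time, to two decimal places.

From the description: a = 1842, b = 1062, c = 498, d = 2569.
OR = (a·d)/(b·c) = (1842 × 2569) / (1062 × 498) = 4732098 / 528876 = 8.94746
The odds of myopia are about 8.95 times as high in the high screen time group.

8.95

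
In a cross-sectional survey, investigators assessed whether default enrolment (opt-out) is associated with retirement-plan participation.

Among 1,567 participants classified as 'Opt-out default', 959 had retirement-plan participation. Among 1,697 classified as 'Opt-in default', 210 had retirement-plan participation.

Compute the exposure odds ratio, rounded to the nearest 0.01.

From the description: a = 959, b = 608, c = 210, d = 1487.
OR = (a·d)/(b·c) = (959 × 1487) / (608 × 210) = 1426033 / 127680 = 11.16880
The odds of retirement-plan participation are about 11.17 times as high in the opt-out default group.

11.17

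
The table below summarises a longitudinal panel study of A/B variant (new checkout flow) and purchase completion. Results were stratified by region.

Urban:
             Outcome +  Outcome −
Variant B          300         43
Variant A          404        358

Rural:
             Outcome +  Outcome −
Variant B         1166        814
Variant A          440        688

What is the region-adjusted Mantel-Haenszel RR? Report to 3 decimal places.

RR_MH = Σ(aᵢ·n₀ᵢ/nᵢ) / Σ(cᵢ·n₁ᵢ/nᵢ), with n₁ᵢ = aᵢ+bᵢ (exposed), n₀ᵢ = cᵢ+dᵢ (unexposed), nᵢ = n₁ᵢ+n₀ᵢ.
Stratum 1 (Urban): n₁ = 343, n₀ = 762, n = 1105; a·n₀/n = 300·762/1105 = 206.8778; c·n₁/n = 404·343/1105 = 125.4045
Stratum 2 (Rural): n₁ = 1980, n₀ = 1128, n = 3108; a·n₀/n = 1166·1128/3108 = 423.1815; c·n₁/n = 440·1980/3108 = 280.3089
RR_MH = (206.8778 + 423.1815) / (125.4045 + 280.3089) = 630.0593 / 405.7134 = 1.55297

1.553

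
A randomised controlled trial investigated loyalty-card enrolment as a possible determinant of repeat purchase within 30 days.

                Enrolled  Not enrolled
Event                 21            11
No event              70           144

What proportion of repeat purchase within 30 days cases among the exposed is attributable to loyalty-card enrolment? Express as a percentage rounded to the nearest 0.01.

Reading the table with exposure as columns: a = 21 (Enrolled, case), b = 70 (Enrolled, non-case), c = 11 (Not enrolled, case), d = 144.
Risk in exposed = 21/91 = 0.23077; risk in unexposed = 11/155 = 0.07097.
RR = 0.23077/0.07097 = 3.25175
AR% = (RR − 1)/RR × 100 = (3.25175 − 1)/3.25175 × 100 = 69.2473%

69.25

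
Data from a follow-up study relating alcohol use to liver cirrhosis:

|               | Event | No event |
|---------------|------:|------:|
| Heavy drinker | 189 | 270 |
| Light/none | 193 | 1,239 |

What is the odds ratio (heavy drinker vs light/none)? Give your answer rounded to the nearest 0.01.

Cells: a = 189, b = 270, c = 193, d = 1239.
OR = (a·d)/(b·c) = (189 × 1239) / (270 × 193) = 234171 / 52110 = 4.49378
The odds of liver cirrhosis are about 4.49 times as high in the heavy drinker group.

4.49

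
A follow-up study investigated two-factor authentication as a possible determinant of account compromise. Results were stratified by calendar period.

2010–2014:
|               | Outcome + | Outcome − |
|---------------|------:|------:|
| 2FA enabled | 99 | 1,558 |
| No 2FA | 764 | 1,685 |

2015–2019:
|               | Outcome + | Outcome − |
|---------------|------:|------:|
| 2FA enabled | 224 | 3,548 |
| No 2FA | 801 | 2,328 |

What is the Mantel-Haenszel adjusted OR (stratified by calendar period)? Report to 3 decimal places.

0.166

OR_MH = Σ(aᵢdᵢ/nᵢ) / Σ(bᵢcᵢ/nᵢ), where nᵢ is the stratum total.
Stratum 1 (2010–2014): n = 4106; a·d/n = 99·1685/4106 = 40.6271; b·c/n = 1558·764/4106 = 289.8958
Stratum 2 (2015–2019): n = 6901; a·d/n = 224·2328/6901 = 75.5647; b·c/n = 3548·801/6901 = 411.8168
OR_MH = (40.6271 + 75.5647) / (289.8958 + 411.8168) = 116.1918 / 701.7126 = 0.16558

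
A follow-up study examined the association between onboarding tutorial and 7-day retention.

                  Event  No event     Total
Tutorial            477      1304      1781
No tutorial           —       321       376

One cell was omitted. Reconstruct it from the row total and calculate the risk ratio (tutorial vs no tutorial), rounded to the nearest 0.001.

The missing cell is in the unexposed row: 376 − 321 = 55.
So a = 477, b = 1304, c = 55, d = 321.
RR = [a/(a+b)] / [c/(c+d)] = (477/1781) / (55/376) = 0.26783/0.14628 = 1.83096

1.831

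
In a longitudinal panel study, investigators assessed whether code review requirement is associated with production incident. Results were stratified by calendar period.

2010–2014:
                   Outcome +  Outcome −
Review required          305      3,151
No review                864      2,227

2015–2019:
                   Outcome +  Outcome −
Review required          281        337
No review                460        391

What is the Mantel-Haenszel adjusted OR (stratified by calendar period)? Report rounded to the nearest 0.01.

OR_MH = Σ(aᵢdᵢ/nᵢ) / Σ(bᵢcᵢ/nᵢ), where nᵢ is the stratum total.
Stratum 1 (2010–2014): n = 6547; a·d/n = 305·2227/6547 = 103.7475; b·c/n = 3151·864/6547 = 415.8338
Stratum 2 (2015–2019): n = 1469; a·d/n = 281·391/1469 = 74.7931; b·c/n = 337·460/1469 = 105.5276
OR_MH = (103.7475 + 74.7931) / (415.8338 + 105.5276) = 178.5406 / 521.3614 = 0.34245

0.34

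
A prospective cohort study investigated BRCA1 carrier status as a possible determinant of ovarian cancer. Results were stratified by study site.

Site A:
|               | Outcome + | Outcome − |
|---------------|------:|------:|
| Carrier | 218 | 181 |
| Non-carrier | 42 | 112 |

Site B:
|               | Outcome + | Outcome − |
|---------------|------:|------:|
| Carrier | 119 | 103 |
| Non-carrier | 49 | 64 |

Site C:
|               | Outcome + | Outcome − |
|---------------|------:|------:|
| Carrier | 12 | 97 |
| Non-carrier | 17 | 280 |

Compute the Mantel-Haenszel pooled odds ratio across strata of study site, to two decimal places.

2.29

OR_MH = Σ(aᵢdᵢ/nᵢ) / Σ(bᵢcᵢ/nᵢ), where nᵢ is the stratum total.
Stratum 1 (Site A): n = 553; a·d/n = 218·112/553 = 44.1519; b·c/n = 181·42/553 = 13.7468
Stratum 2 (Site B): n = 335; a·d/n = 119·64/335 = 22.7343; b·c/n = 103·49/335 = 15.0657
Stratum 3 (Site C): n = 406; a·d/n = 12·280/406 = 8.2759; b·c/n = 97·17/406 = 4.0616
OR_MH = (44.1519 + 22.7343 + 8.2759) / (13.7468 + 15.0657 + 4.0616) = 75.1621 / 32.8741 = 2.28636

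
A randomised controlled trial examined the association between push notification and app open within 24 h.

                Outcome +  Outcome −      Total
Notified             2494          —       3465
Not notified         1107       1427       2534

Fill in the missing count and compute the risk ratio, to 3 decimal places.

The missing cell is in the exposed row: 3465 − 2494 = 971.
So a = 2494, b = 971, c = 1107, d = 1427.
RR = [a/(a+b)] / [c/(c+d)] = (2494/3465) / (1107/2534) = 0.71977/0.43686 = 1.64760

1.648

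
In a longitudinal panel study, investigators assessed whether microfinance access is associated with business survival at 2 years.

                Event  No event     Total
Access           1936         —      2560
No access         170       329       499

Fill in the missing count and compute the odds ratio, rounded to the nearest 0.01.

6.00

The missing cell is in the exposed row: 2560 − 1936 = 624.
So a = 1936, b = 624, c = 170, d = 329.
OR = (a·d)/(b·c) = (1936 × 329) / (624 × 170) = 636944 / 106080 = 6.00437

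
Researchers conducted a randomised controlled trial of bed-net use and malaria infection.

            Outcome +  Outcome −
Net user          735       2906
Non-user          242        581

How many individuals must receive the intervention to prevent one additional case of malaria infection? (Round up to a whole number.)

Risk in treated group = 735/3641 = 0.20187; risk in control = 242/823 = 0.29405.
Absolute risk reduction = 0.29405 − 0.20187 = 0.09218
NNT = 1 / ARR = 1 / 0.09218 = 10.849 → round up → 11

11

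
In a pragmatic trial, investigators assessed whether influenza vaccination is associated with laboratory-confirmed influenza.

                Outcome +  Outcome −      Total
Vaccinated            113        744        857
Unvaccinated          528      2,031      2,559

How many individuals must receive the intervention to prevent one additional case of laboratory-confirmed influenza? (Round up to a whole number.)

14

Risk in treated group = 113/857 = 0.13186; risk in control = 528/2559 = 0.20633.
Absolute risk reduction = 0.20633 − 0.13186 = 0.07448
NNT = 1 / ARR = 1 / 0.07448 = 13.427 → round up → 14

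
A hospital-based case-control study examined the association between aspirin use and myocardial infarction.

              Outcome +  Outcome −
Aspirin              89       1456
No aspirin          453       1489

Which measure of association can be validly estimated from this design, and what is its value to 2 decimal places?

Cells: a = 89, b = 1456, c = 453, d = 1489.
This is a hospital-based case-control study: participants were sampled on outcome status, so risks in the source population cannot be estimated directly — relative risk is not valid here. The odds ratio is the appropriate measure.
OR = (a·d)/(b·c) = (89 × 1489) / (1456 × 453) = 132521 / 659568 = 0.20092

0.20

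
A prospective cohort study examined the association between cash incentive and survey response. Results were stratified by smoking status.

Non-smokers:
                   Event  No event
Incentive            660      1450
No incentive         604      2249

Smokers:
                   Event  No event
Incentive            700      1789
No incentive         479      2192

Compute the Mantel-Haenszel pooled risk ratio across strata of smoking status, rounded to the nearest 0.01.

1.52

RR_MH = Σ(aᵢ·n₀ᵢ/nᵢ) / Σ(cᵢ·n₁ᵢ/nᵢ), with n₁ᵢ = aᵢ+bᵢ (exposed), n₀ᵢ = cᵢ+dᵢ (unexposed), nᵢ = n₁ᵢ+n₀ᵢ.
Stratum 1 (Non-smokers): n₁ = 2110, n₀ = 2853, n = 4963; a·n₀/n = 660·2853/4963 = 379.4036; c·n₁/n = 604·2110/4963 = 256.7882
Stratum 2 (Smokers): n₁ = 2489, n₀ = 2671, n = 5160; a·n₀/n = 700·2671/5160 = 362.3450; c·n₁/n = 479·2489/5160 = 231.0525
RR_MH = (379.4036 + 362.3450) / (256.7882 + 231.0525) = 741.7485 / 487.8408 = 1.52047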